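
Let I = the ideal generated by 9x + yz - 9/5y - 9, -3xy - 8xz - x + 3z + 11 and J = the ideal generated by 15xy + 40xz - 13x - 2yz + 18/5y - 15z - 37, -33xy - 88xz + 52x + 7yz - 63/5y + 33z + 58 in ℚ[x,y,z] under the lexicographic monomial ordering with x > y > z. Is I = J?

Equality of ideals is decidable: compute both reduced Gröbner bases (unique for the ordering) and check whether they agree.
Buchberger on the first generating set:
f_1 = 9x + yz - 9/5y - 9, LT = x.
f_2 = -3xy - 8xz - x + 3z + 11, LT = xy.

S(f_1,f_2): lcm = xy. S = -8/3xz - ⅓x + 1/9y²z - ⅕y² - y + z + 11/3.
  leading term xz: subtract (-8/27z)·f_1 from -8/3xz - ⅓x + 1/9y²z - ⅕y² - y + z + 11/3 → -⅓x + 1/9y²z - ⅕y² + 8/27yz² - 8/15yz - y - 5/3z + 11/3
  leading term x: subtract (-1/27)·f_1 from -⅓x + 1/9y²z - ⅕y² + 8/27yz² - 8/15yz - y - 5/3z + 11/3 → 1/9y²z - ⅕y² + 8/27yz² - 67/135yz - 16/15y - 5/3z + 10/3
  leading term y²z: no divisor's leading term divides it; move 1/9y²z to the remainder.
  leading term y²: no divisor's leading term divides it; move -⅕y² to the remainder.
  leading term yz²: no divisor's leading term divides it; move 8/27yz² to the remainder.
  leading term yz: no divisor's leading term divides it; move -67/135yz to the remainder.
  leading term y: no divisor's leading term divides it; move -16/15y to the remainder.
  leading term z: no divisor's leading term divides it; move -5/3z to the remainder.
  leading term 1: no divisor's leading term divides it; move 10/3 to the remainder.
  remainder 1/9y²z - ⅕y² + 8/27yz² - 67/135yz - 16/15y - 5/3z + 10/3 ≠ 0; add g_3 = 1/9y²z - ⅕y² + 8/27yz² - 67/135yz - 16/15y - 5/3z + 10/3 to the basis.

The other S-polynomials (S(f_1,g_3), S(f_2,g_3)) all reduce to 0 modulo the current basis, so we have a Gröbner basis.
Inter-reduce: drop elements whose leading term is divisible by another's, tail-reduce, and make monic.
Reduced Gröbner basis: {x + 1/9yz - ⅕y - 1, y²z - 9/5y² + 8/3yz² - 67/15yz - 48/5y - 15z + 30}.

Buchberger on the second generating set:
h_1 = 15xy + 40xz - 13x - 2yz + 18/5y - 15z - 37, LT = xy.
h_2 = -33xy - 88xz + 52x + 7yz - 63/5y + 33z + 58, LT = xy.

S(h_1,h_2): lcm = xy. S = 39/55x + 13/165yz - 39/275y - 39/55.
  leading term x: no divisor's leading term divides it; move 39/55x to the remainder.
  leading term yz: no divisor's leading term divides it; move 13/165yz to the remainder.
  leading term y: no divisor's leading term divides it; move -39/275y to the remainder.
  leading term 1: no divisor's leading term divides it; move -39/55 to the remainder.
  remainder 39/55x + 13/165yz - 39/275y - 39/55 ≠ 0; add k_3 = 39/55x + 13/165yz - 39/275y - 39/55 to the basis.

S(h_1,k_3): lcm = xy. S = 8/3xz - 13/15x - 1/9y²z + ⅕y² - 2/15yz + 31/25y - z - 37/15.
  leading term xz: subtract (440/117z)·k_3 from 8/3xz - 13/15x - 1/9y²z + ⅕y² - 2/15yz + 31/25y - z - 37/15 → -13/15x - 1/9y²z + ⅕y² - 8/27yz² + ⅖yz + 31/25y + 5/3z - 37/15
  leading term x: subtract (-11/9)·k_3 from -13/15x - 1/9y²z + ⅕y² - 8/27yz² + ⅖yz + 31/25y + 5/3z - 37/15 → -1/9y²z + ⅕y² - 8/27yz² + 67/135yz + 16/15y + 5/3z - 10/3
  leading term y²z: no divisor's leading term divides it; move -1/9y²z to the remainder.
  leading term y²: no divisor's leading term divides it; move ⅕y² to the remainder.
  leading term yz²: no divisor's leading term divides it; move -8/27yz² to the remainder.
  leading term yz: no divisor's leading term divides it; move 67/135yz to the remainder.
  leading term y: no divisor's leading term divides it; move 16/15y to the remainder.
  leading term z: no divisor's leading term divides it; move 5/3z to the remainder.
  leading term 1: no divisor's leading term divides it; move -10/3 to the remainder.
  remainder -1/9y²z + ⅕y² - 8/27yz² + 67/135yz + 16/15y + 5/3z - 10/3 ≠ 0; add k_4 = -1/9y²z + ⅕y² - 8/27yz² + 67/135yz + 16/15y + 5/3z - 10/3 to the basis.

The other S-polynomials (S(h_2,k_3), S(h_1,k_4), S(h_2,k_4), S(k_3,k_4)) all reduce to 0 modulo the current basis, so we have a Gröbner basis.
Inter-reduce: drop elements whose leading term is divisible by another's, tail-reduce, and make monic.
Reduced Gröbner basis: {x + 1/9yz - ⅕y - 1, y²z - 9/5y² + 8/3yz² - 67/15yz - 48/5y - 15z + 30}.

The two bases agree; hence the ideals are identical.

Yes, the ideals are equal.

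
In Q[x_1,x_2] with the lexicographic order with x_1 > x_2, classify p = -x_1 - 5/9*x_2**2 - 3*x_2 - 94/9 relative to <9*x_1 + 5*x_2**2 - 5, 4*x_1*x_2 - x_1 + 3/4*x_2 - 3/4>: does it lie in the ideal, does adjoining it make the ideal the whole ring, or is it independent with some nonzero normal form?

Adjoining -x_1 - 5/9*x_2**2 - 3*x_2 - 94/9 makes the ideal the whole ring: the system is inconsistent.

First compute the reduced Gröbner basis of I by Buchberger's algorithm.
f_1 = 9*x_1 + 5*x_2**2 - 5, LT = x_1.
f_2 = 4*x_1*x_2 - x_1 + 3/4*x_2 - 3/4, LT = x_1*x_2.

S(f_1,f_2): lcm = x_1*x_2. S = 1/4*x_1 + 5/9*x_2**3 - 107/144*x_2 + 3/16.
  leading term x_1: subtract (1/36)·f_1 from 1/4*x_1 + 5/9*x_2**3 - 107/144*x_2 + 3/16 → 5/9*x_2**3 - 5/36*x_2**2 - 107/144*x_2 + 47/144
  leading term x_2**3: no divisor's leading term divides it; move 5/9*x_2**3 to the remainder.
  leading term x_2**2: no divisor's leading term divides it; move -5/36*x_2**2 to the remainder.
  leading term x_2: no divisor's leading term divides it; move -107/144*x_2 to the remainder.
  leading term 1: no divisor's leading term divides it; move 47/144 to the remainder.
  remainder 5/9*x_2**3 - 5/36*x_2**2 - 107/144*x_2 + 47/144 ≠ 0; add h_3 = 5/9*x_2**3 - 5/36*x_2**2 - 107/144*x_2 + 47/144 to the basis.

The other S-polynomials (S(f_1,h_3), S(f_2,h_3)) all reduce to 0 modulo the current basis, so we have a Gröbner basis.
Inter-reduce: drop elements whose leading term is divisible by another's, tail-reduce, and make monic.
Reduced Gröbner basis: {x_1 + 5/9*x_2**2 - 5/9, x_2**3 - 1/4*x_2**2 - 107/80*x_2 + 47/80}.
Label its elements g_1 = x_1 + 5/9*x_2**2 - 5/9, g_2 = x_2**3 - 1/4*x_2**2 - 107/80*x_2 + 47/80.

Reduce p = -x_1 - 5/9*x_2**2 - 3*x_2 - 94/9 modulo G:
  leading term x_1: subtract (-1)·g_1 from -x_1 - 5/9*x_2**2 - 3*x_2 - 94/9 → -3*x_2 - 11
  leading term x_2: no divisor's leading term divides it; move -3*x_2 to the remainder.
  leading term 1: no divisor's leading term divides it; move -11 to the remainder.
  normal form = -3*x_2 - 11.
The normal form is nonzero, so p ∉ I. Since p minus its normal form lies in I, I + (p) = I + (r) where r = -3*x_2 - 11; decide whether this ideal is the whole ring.
Run Buchberger on G together with r (pairs among the g_i already reduce to 0 since G is a Gröbner basis):
g_1 = x_1 + 5/9*x_2**2 - 5/9, LT = x_1.
g_2 = x_2**3 - 1/4*x_2**2 - 107/80*x_2 + 47/80, LT = x_2**3.
r = -3*x_2 - 11, LT = x_2.

S(g_2,r): lcm = x_2**3. S = -47/12*x_2**2 - 107/80*x_2 + 47/80.
  leading term x_2**2: subtract (47/36*x_2)·r from -47/12*x_2**2 - 107/80*x_2 + 47/80 → 9377/720*x_2 + 47/80
  leading term x_2: subtract (-9377/2160)·r from 9377/720*x_2 + 47/80 → -50939/1080
  leading term 1: no divisor's leading term divides it; move -50939/1080 to the remainder.
  remainder -50939/1080 ≠ 0; add m_4 = -50939/1080 to the basis.

The other S-polynomials (S(g_1,g_2), S(g_1,r), S(g_1,m_4), S(g_2,m_4), S(r,m_4)) all reduce to 0 modulo the current basis, so we have a Gröbner basis.
Inter-reduce: drop elements whose leading term is divisible by another's, tail-reduce, and make monic.
Reduced Gröbner basis: {1}.
The reduced Gröbner basis of I + (p) is {1}: the ideal is the whole ring, so the enlarged system has no common solution — adjoining p is inconsistent.

The remainder on division by a Gröbner basis is unique — it is the normal form.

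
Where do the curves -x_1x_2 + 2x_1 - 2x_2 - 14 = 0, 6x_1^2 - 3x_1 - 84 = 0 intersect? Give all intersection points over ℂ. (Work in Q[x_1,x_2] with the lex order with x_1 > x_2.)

Compute a lex Gröbner basis by Buchberger's algorithm.
f_1 = -x_1x_2 + 2x_1 - 2x_2 - 14, LT = x_1x_2.
f_2 = 6x_1^2 - 3x_1 - 84, LT = x_1^2.

S(f_1,f_2): lcm = x_1^2x_2. S = -2x_1^2 + 5/2x_1x_2 + 14x_1 + 14x_2.
  leading term x_1^2: subtract (-1/3)·f_2 from -2x_1^2 + 5/2x_1x_2 + 14x_1 + 14x_2 → 5/2x_1x_2 + 13x_1 + 14x_2 - 28
  leading term x_1x_2: subtract (-5/2)·f_1 from 5/2x_1x_2 + 13x_1 + 14x_2 - 28 → 18x_1 + 9x_2 - 63
  leading term x_1: no divisor's leading term divides it; move 18x_1 to the remainder.
  leading term x_2: no divisor's leading term divides it; move 9x_2 to the remainder.
  leading term 1: no divisor's leading term divides it; move -63 to the remainder.
  remainder 18x_1 + 9x_2 - 63 ≠ 0; add h_3 = 18x_1 + 9x_2 - 63 to the basis.

S(f_1,h_3): lcm = x_1x_2. S = -2x_1 - 1/2x_2^2 + 11/2x_2 + 14.
  leading term x_1: subtract (-1/9)·h_3 from -2x_1 - 1/2x_2^2 + 11/2x_2 + 14 → -1/2x_2^2 + 13/2x_2 + 7
  leading term x_2^2: no divisor's leading term divides it; move -1/2x_2^2 to the remainder.
  leading term x_2: no divisor's leading term divides it; move 13/2x_2 to the remainder.
  leading term 1: no divisor's leading term divides it; move 7 to the remainder.
  remainder -1/2x_2^2 + 13/2x_2 + 7 ≠ 0; add h_4 = -1/2x_2^2 + 13/2x_2 + 7 to the basis.

S(f_2,h_3): lcm = x_1^2. S = -1/2x_1x_2 + 3x_1 - 14.
  leading term x_1x_2: subtract (1/2)·f_1 from -1/2x_1x_2 + 3x_1 - 14 → 2x_1 + x_2 - 7
  leading term x_1: subtract (1/9)·h_3 from 2x_1 + x_2 - 7 → 0
  remainder 0.

S(f_1,h_4): lcm = x_1x_2^2. S = 11x_1x_2 + 14x_1 + 2x_2^2 + 14x_2.
  leading term x_1x_2: subtract (-11)·f_1 from 11x_1x_2 + 14x_1 + 2x_2^2 + 14x_2 → 36x_1 + 2x_2^2 - 8x_2 - 154
  leading term x_1: subtract (2)·h_3 from 36x_1 + 2x_2^2 - 8x_2 - 154 → 2x_2^2 - 26x_2 - 28
  leading term x_2^2: subtract (-4)·h_4 from 2x_2^2 - 26x_2 - 28 → 0
  remainder 0.

S(f_2,h_4): leading monomials are coprime, so the S-polynomial reduces to 0 (Buchberger's first criterion).
S(h_3,h_4): leading monomials are coprime, so the S-polynomial reduces to 0 (Buchberger's first criterion).
Every S-polynomial of the final basis reduces to 0, so we have a Gröbner basis.
Inter-reduce: drop elements whose leading term is divisible by another's, tail-reduce, and make monic.
Reduced Gröbner basis: {x_1 + 1/2x_2 - 7/2, x_2^2 - 13x_2 - 14}.

Elimination: the polynomial x_2^2 - 13x_2 - 14 lies in the elimination ideal for x_2, so x_2 ∈ {-1, 14}. For each such x_2, the remaining basis elements (now univariate) give the rest of the solution.
  x_2 = -1: the earlier basis element becomes x_1 - 4 = 0, giving x_1 = 4 — point (4, -1).
  x_2 = 14: the earlier basis element becomes x_1 + 7/2 = 0, giving x_1 = -7/2 — point (-7/2, 14).
A lex Gröbner basis triangularizes the system, enabling back-substitution.

{(4, -1), (-7/2, 14)}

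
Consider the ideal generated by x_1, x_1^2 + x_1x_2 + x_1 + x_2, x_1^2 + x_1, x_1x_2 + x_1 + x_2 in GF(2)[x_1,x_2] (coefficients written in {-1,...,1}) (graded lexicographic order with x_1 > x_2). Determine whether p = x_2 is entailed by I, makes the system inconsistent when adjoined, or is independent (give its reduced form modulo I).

x_2 lies in I (it reduces to 0).

First compute the reduced Gröbner basis of I by Buchberger's algorithm.
f_1 = x_1, LT = x_1.
f_2 = x_1^2 + x_1x_2 + x_1 + x_2, LT = x_1^2.
f_3 = x_1^2 + x_1, LT = x_1^2.
f_4 = x_1x_2 + x_1 + x_2, LT = x_1x_2.

S(f_1,f_2): lcm = x_1^2. S = x_1x_2 + x_1 + x_2.
  reduce S modulo (f_1, f_2, f_3, f_4):
  remainder x_2 ≠ 0; add h_5 = x_2 to the basis.

The other S-polynomials (S(f_1,f_3), S(f_1,f_4), S(f_2,f_3), S(f_2,f_4), S(f_3,f_4), S(f_1,h_5), S(f_2,h_5), S(f_3,h_5), S(f_4,h_5)) all reduce to 0 modulo the current basis, so we have a Gröbner basis.
Inter-reduce: drop elements whose leading term is divisible by another's, tail-reduce, and make monic.
Reduced Gröbner basis: {x_1, x_2}.
Label its elements g_1 = x_1, g_2 = x_2.

Reduce p = x_2 modulo G:
  leading term x_2: subtract (1)·g_2 from x_2 → 0
  normal form = 0.
Since the normal form is 0, p ∈ I.

Ideal membership is decidable via reduction modulo a Gröbner basis.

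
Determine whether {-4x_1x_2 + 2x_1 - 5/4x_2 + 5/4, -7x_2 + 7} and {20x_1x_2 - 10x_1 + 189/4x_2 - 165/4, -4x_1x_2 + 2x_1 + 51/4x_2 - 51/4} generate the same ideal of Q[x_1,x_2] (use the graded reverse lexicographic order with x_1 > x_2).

No, the ideals differ.

For a fixed monomial order, each ideal has a unique reduced Gröbner basis; comparing bases decides equality.
Buchberger on the first generating set:
f_1 = -4x_1x_2 + 2x_1 - 5/4x_2 + 5/4, LT = x_1x_2.
f_2 = -7x_2 + 7, LT = x_2.

S(f_1,f_2): lcm = x_1x_2. S = 1/2x_1 + 5/16x_2 - 5/16.
  reduce S modulo (f_1, f_2):
  remainder 1/2x_1 ≠ 0; add g_3 = 1/2x_1 to the basis.

The other S-polynomials (S(f_1,g_3), S(f_2,g_3)) all reduce to 0 modulo the current basis, so we have a Gröbner basis.
Inter-reduce: drop elements whose leading term is divisible by another's, tail-reduce, and make monic.
Reduced Gröbner basis: {x_1, x_2 - 1}.

Buchberger on the second generating set:
h_1 = 20x_1x_2 - 10x_1 + 189/4x_2 - 165/4, LT = x_1x_2.
h_2 = -4x_1x_2 + 2x_1 + 51/4x_2 - 51/4, LT = x_1x_2.

S(h_1,h_2): lcm = x_1x_2. S = 111/20x_2 - 21/4.
  reduce S modulo (h_1, h_2):
  remainder 111/20x_2 - 21/4 ≠ 0; add k_3 = 111/20x_2 - 21/4 to the basis.

S(h_1,k_3): lcm = x_1x_2. S = 33/74x_1 + 189/80x_2 - 33/16.
  reduce S modulo (h_1, h_2, k_3):
  remainder 33/74x_1 + 51/296 ≠ 0; add k_4 = 33/74x_1 + 51/296 to the basis.

The other S-polynomials (S(h_2,k_3), S(h_1,k_4), S(h_2,k_4), S(k_3,k_4)) all reduce to 0 modulo the current basis, so we have a Gröbner basis.
Inter-reduce: drop elements whose leading term is divisible by another's, tail-reduce, and make monic.
Reduced Gröbner basis: {x_1 + 17/44, x_2 - 35/37}.

Since the reduced bases disagree, the two ideals are not the same.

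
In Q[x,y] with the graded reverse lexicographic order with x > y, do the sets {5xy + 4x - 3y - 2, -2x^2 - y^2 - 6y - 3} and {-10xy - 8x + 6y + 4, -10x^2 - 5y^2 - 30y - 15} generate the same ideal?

Yes, the ideals are equal.

Two ideals are equal iff their reduced Gröbner bases coincide (the reduced basis is unique for a fixed ordering).
Buchberger on the first generating set:
f_1 = 5xy + 4x - 3y - 2, LT = xy.
f_2 = -2x^2 - y^2 - 6y - 3, LT = x^2.

S(f_1,f_2): lcm = x^2y. S = -1/2y^3 + 4/5x^2 - 3/5xy - 3y^2 - 2/5x - 3/2y.
  leading term y^3: no divisor's leading term divides it; move -1/2y^3 to the remainder.
  leading term x^2: subtract (-2/5)·f_2 from 4/5x^2 - 3/5xy - 3y^2 - 2/5x - 3/2y → -3/5xy - 17/5y^2 - 2/5x - 39/10y - 6/5
  leading term xy: subtract (-3/25)·f_1 from -3/5xy - 17/5y^2 - 2/5x - 39/10y - 6/5 → -17/5y^2 + 2/25x - 213/50y - 36/25
  leading term y^2: no divisor's leading term divides it; move -17/5y^2 to the remainder.
  leading term x: no divisor's leading term divides it; move 2/25x to the remainder.
  leading term y: no divisor's leading term divides it; move -213/50y to the remainder.
  leading term 1: no divisor's leading term divides it; move -36/25 to the remainder.
  remainder -1/2y^3 - 17/5y^2 + 2/25x - 213/50y - 36/25 ≠ 0; add g_3 = -1/2y^3 - 17/5y^2 + 2/25x - 213/50y - 36/25 to the basis.

S(f_1,g_3): lcm = xy^3. S = -6xy^2 - 3/5y^3 + 4/25x^2 - 213/25xy - 2/5y^2 - 72/25x.
  leading term xy^2: subtract (-6/5y)·f_1 from -6xy^2 - 3/5y^3 + 4/25x^2 - 213/25xy - 2/5y^2 - 72/25x → -3/5y^3 + 4/25x^2 - 93/25xy - 4y^2 - 72/25x - 12/5y
  leading term y^3: subtract (6/5)·g_3 from -3/5y^3 + 4/25x^2 - 93/25xy - 4y^2 - 72/25x - 12/5y → 4/25x^2 - 93/25xy + 2/25y^2 - 372/125x + 339/125y + 216/125
  leading term x^2: subtract (-2/25)·f_2 from 4/25x^2 - 93/25xy + 2/25y^2 - 372/125x + 339/125y + 216/125 → -93/25xy - 372/125x + 279/125y + 186/125
  leading term xy: subtract (-93/125)·f_1 from -93/25xy - 372/125x + 279/125y + 186/125 → 0
  remainder 0.

S(f_2,g_3): leading monomials are coprime, so the S-polynomial reduces to 0 (Buchberger's first criterion).
Every S-polynomial of the final basis reduces to 0, so we have a Gröbner basis.
Inter-reduce: drop elements whose leading term is divisible by another's, tail-reduce, and make monic.
Reduced Gröbner basis: {y^3 + 34/5y^2 - 4/25x + 213/25y + 72/25, x^2 + 1/2y^2 + 3y + 3/2, xy + 4/5x - 3/5y - 2/5}.

Buchberger on the second generating set:
h_1 = -10xy - 8x + 6y + 4, LT = xy.
h_2 = -10x^2 - 5y^2 - 30y - 15, LT = x^2.

S(h_1,h_2): lcm = x^2y. S = -1/2y^3 + 4/5x^2 - 3/5xy - 3y^2 - 2/5x - 3/2y.
  leading term y^3: no divisor's leading term divides it; move -1/2y^3 to the remainder.
  leading term x^2: subtract (-2/25)·h_2 from 4/5x^2 - 3/5xy - 3y^2 - 2/5x - 3/2y → -3/5xy - 17/5y^2 - 2/5x - 39/10y - 6/5
  leading term xy: subtract (3/50)·h_1 from -3/5xy - 17/5y^2 - 2/5x - 39/10y - 6/5 → -17/5y^2 + 2/25x - 213/50y - 36/25
  leading term y^2: no divisor's leading term divides it; move -17/5y^2 to the remainder.
  leading term x: no divisor's leading term divides it; move 2/25x to the remainder.
  leading term y: no divisor's leading term divides it; move -213/50y to the remainder.
  leading term 1: no divisor's leading term divides it; move -36/25 to the remainder.
  remainder -1/2y^3 - 17/5y^2 + 2/25x - 213/50y - 36/25 ≠ 0; add k_3 = -1/2y^3 - 17/5y^2 + 2/25x - 213/50y - 36/25 to the basis.

S(h_1,k_3): lcm = xy^3. S = -6xy^2 - 3/5y^3 + 4/25x^2 - 213/25xy - 2/5y^2 - 72/25x.
  leading term xy^2: subtract (3/5y)·h_1 from -6xy^2 - 3/5y^3 + 4/25x^2 - 213/25xy - 2/5y^2 - 72/25x → -3/5y^3 + 4/25x^2 - 93/25xy - 4y^2 - 72/25x - 12/5y
  leading term y^3: subtract (6/5)·k_3 from -3/5y^3 + 4/25x^2 - 93/25xy - 4y^2 - 72/25x - 12/5y → 4/25x^2 - 93/25xy + 2/25y^2 - 372/125x + 339/125y + 216/125
  leading term x^2: subtract (-2/125)·h_2 from 4/25x^2 - 93/25xy + 2/25y^2 - 372/125x + 339/125y + 216/125 → -93/25xy - 372/125x + 279/125y + 186/125
  leading term xy: subtract (93/250)·h_1 from -93/25xy - 372/125x + 279/125y + 186/125 → 0
  remainder 0.

S(h_2,k_3): leading monomials are coprime, so the S-polynomial reduces to 0 (Buchberger's first criterion).
Every S-polynomial of the final basis reduces to 0, so we have a Gröbner basis.
Inter-reduce: drop elements whose leading term is divisible by another's, tail-reduce, and make monic.
Reduced Gröbner basis: {y^3 + 34/5y^2 - 4/25x + 213/25y + 72/25, x^2 + 1/2y^2 + 3y + 3/2, xy + 4/5x - 3/5y - 2/5}.

These coincide, so the ideals are equal.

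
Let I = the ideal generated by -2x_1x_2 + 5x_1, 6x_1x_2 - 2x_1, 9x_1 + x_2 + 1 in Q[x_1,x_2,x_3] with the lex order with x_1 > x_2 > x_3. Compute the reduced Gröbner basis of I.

f_1 = -2x_1x_2 + 5x_1, LT = x_1x_2.
f_2 = 6x_1x_2 - 2x_1, LT = x_1x_2.
f_3 = 9x_1 + x_2 + 1, LT = x_1.

S(f_1,f_2): lcm = x_1x_2. S = -13/6x_1.
  leading term x_1: subtract (-13/54)·f_3 from -13/6x_1 → 13/54x_2 + 13/54
  leading term x_2: no divisor's leading term divides it; move 13/54x_2 to the remainder.
  leading term 1: no divisor's leading term divides it; move 13/54 to the remainder.
  remainder 13/54x_2 + 13/54 ≠ 0; add g_4 = 13/54x_2 + 13/54 to the basis.

The other S-polynomials (S(f_1,f_3), S(f_2,f_3), S(f_1,g_4), S(f_2,g_4), S(f_3,g_4)) all reduce to 0 modulo the current basis, so we have a Gröbner basis.
Inter-reduce: drop elements whose leading term is divisible by another's, tail-reduce, and make monic.

G = {x_1, x_2 + 1}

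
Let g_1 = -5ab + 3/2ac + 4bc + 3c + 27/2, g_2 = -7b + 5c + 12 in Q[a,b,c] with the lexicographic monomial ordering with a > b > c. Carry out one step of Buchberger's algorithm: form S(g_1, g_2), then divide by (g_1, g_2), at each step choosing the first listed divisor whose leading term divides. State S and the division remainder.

S(g_1, g_2) = 29/70ac + 12/7a - 4/5bc - 3/5c - 27/10; remainder on division = 29/70ac + 12/7a - 4/7c^2 - 69/35c - 27/10.

lcm(LM(g_1), LM(g_2)) = ab.
S = (lcm/LT(g_1))·g_1 − (lcm/LT(g_2))·g_2 = 29/70ac + 12/7a - 4/5bc - 3/5c - 27/10.
Reduce S modulo (g_1, g_2) in that order:
  leading term ac: no divisor's leading term divides it; move 29/70ac to the remainder.
  leading term a: no divisor's leading term divides it; move 12/7a to the remainder.
  leading term bc: subtract (4/35c)·g_2 from -4/5bc - 3/5c - 27/10 → -4/7c^2 - 69/35c - 27/10
  leading term c^2: no divisor's leading term divides it; move -4/7c^2 to the remainder.
  leading term c: no divisor's leading term divides it; move -69/35c to the remainder.
  leading term 1: no divisor's leading term divides it; move -27/10 to the remainder.
The remainder 29/70ac + 12/7a - 4/7c^2 - 69/35c - 27/10 is nonzero, so it would be added as the next basis element.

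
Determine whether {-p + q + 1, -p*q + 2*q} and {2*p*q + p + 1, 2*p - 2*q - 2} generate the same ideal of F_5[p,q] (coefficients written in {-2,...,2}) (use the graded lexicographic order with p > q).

Equality of ideals is decidable: compute both reduced Gröbner bases (unique for the ordering) and check whether they agree.
Buchberger on the first generating set:
f_1 = -p + q + 1, LT = p.
f_2 = -p*q + 2*q, LT = p*q.

S(f_1,f_2): lcm = p*q. S = -q**2 + q.
  leading term q**2: no divisor's leading term divides it; move -q**2 to the remainder.
  leading term q: no divisor's leading term divides it; move q to the remainder.
  remainder -q**2 + q ≠ 0; add g_3 = -q**2 + q to the basis.

The other S-polynomials (S(f_1,g_3), S(f_2,g_3)) all reduce to 0 modulo the current basis, so we have a Gröbner basis.
Inter-reduce: drop elements whose leading term is divisible by another's, tail-reduce, and make monic.
Reduced Gröbner basis: {q**2 - q, p - q - 1}.

Buchberger on the second generating set:
h_1 = 2*p*q + p + 1, LT = p*q.
h_2 = 2*p - 2*q - 2, LT = p.

S(h_1,h_2): lcm = p*q. S = q**2 - 2*p + q - 2.
  leading term q**2: no divisor's leading term divides it; move q**2 to the remainder.
  leading term p: subtract (-1)·h_2 from -2*p + q - 2 → -q + 1
  leading term q: no divisor's leading term divides it; move -q to the remainder.
  leading term 1: no divisor's leading term divides it; move 1 to the remainder.
  remainder q**2 - q + 1 ≠ 0; add k_3 = q**2 - q + 1 to the basis.

The other S-polynomials (S(h_1,k_3), S(h_2,k_3)) all reduce to 0 modulo the current basis, so we have a Gröbner basis.
Inter-reduce: drop elements whose leading term is divisible by another's, tail-reduce, and make monic.
Reduced Gröbner basis: {q**2 - q + 1, p - q - 1}.

These differ, so the ideals are not equal.

No, the ideals differ.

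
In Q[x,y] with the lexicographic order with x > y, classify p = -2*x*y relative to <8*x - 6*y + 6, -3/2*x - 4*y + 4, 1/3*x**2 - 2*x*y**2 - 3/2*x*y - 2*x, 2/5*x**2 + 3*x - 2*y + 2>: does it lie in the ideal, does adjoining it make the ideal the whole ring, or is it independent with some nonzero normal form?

-2*x*y lies in I (it reduces to 0).

First compute the reduced Gröbner basis of I by Buchberger's algorithm.
f_1 = 8*x - 6*y + 6, LT = x.
f_2 = -3/2*x - 4*y + 4, LT = x.
f_3 = 1/3*x**2 - 2*x*y**2 - 3/2*x*y - 2*x, LT = x**2.
f_4 = 2/5*x**2 + 3*x - 2*y + 2, LT = x**2.

S(f_1,f_2): lcm = x. S = -41/12*y + 41/12.
  reduce S modulo (f_1, f_2, f_3, f_4):
  remainder -41/12*y + 41/12 ≠ 0; add h_5 = -41/12*y + 41/12 to the basis.

The other S-polynomials (S(f_1,f_3), S(f_1,f_4), S(f_2,f_3), S(f_2,f_4), S(f_3,f_4), S(f_1,h_5), S(f_2,h_5), S(f_3,h_5), S(f_4,h_5)) all reduce to 0 modulo the current basis, so we have a Gröbner basis.
Inter-reduce: drop elements whose leading term is divisible by another's, tail-reduce, and make monic.
Reduced Gröbner basis: {x, y - 1}.
Label its elements g_1 = x, g_2 = y - 1.

Reduce p = -2*x*y modulo G:
  leading term x*y: subtract (-2*y)·g_1 from -2*x*y → 0
  normal form = 0.
Since the normal form is 0, p ∈ I.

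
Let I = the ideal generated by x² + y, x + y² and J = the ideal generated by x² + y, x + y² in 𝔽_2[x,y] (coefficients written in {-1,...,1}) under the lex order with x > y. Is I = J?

Yes, the ideals are equal.

Two ideals are equal iff their reduced Gröbner bases coincide (the reduced basis is unique for a fixed ordering).
Buchberger on the first generating set:
f_1 = x² + y, LT = x².
f_2 = x + y², LT = x.

S(f_1,f_2): lcm = x². S = xy² + y.
  leading term xy²: subtract (y²)·f_2 from xy² + y → y⁴ + y
  leading term y⁴: no divisor's leading term divides it; move y⁴ to the remainder.
  leading term y: no divisor's leading term divides it; move y to the remainder.
  remainder y⁴ + y ≠ 0; add g_3 = y⁴ + y to the basis.

The other S-polynomials (S(f_1,g_3), S(f_2,g_3)) all reduce to 0 modulo the current basis, so we have a Gröbner basis.
Inter-reduce: drop elements whose leading term is divisible by another's, tail-reduce, and make monic.
Reduced Gröbner basis: {x + y², y⁴ + y}.

Buchberger on the second generating set:
h_1 = x² + y, LT = x².
h_2 = x + y², LT = x.

S(h_1,h_2): lcm = x². S = xy² + y.
  leading term xy²: subtract (y²)·h_2 from xy² + y → y⁴ + y
  leading term y⁴: no divisor's leading term divides it; move y⁴ to the remainder.
  leading term y: no divisor's leading term divides it; move y to the remainder.
  remainder y⁴ + y ≠ 0; add k_3 = y⁴ + y to the basis.

The other S-polynomials (S(h_1,k_3), S(h_2,k_3)) all reduce to 0 modulo the current basis, so we have a Gröbner basis.
Inter-reduce: drop elements whose leading term is divisible by another's, tail-reduce, and make monic.
Reduced Gröbner basis: {x + y², y⁴ + y}.

These coincide, so the ideals are equal.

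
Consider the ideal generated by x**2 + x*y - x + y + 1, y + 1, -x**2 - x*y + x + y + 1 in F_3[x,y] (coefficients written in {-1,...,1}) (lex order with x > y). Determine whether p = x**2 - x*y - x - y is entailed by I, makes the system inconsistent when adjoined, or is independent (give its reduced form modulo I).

First compute the reduced Gröbner basis of I by Buchberger's algorithm.
f_1 = x**2 + x*y - x + y + 1, LT = x**2.
f_2 = y + 1, LT = y.
f_3 = -x**2 - x*y + x + y + 1, LT = x**2.

The S-polynomials (S(f_1,f_2), S(f_1,f_3), S(f_2,f_3)) all reduce to 0 modulo the current basis, so we have a Gröbner basis.
Inter-reduce: drop elements whose leading term is divisible by another's, tail-reduce, and make monic.
Reduced Gröbner basis: {x**2 + x, y + 1}.
Label its elements g_1 = x**2 + x, g_2 = y + 1.

Reduce p = x**2 - x*y - x - y modulo G:
  leading term x**2: subtract (1)·g_1 from x**2 - x*y - x - y → -x*y + x - y
  leading term x*y: subtract (-x)·g_2 from -x*y + x - y → -x - y
  leading term x: no divisor's leading term divides it; move -x to the remainder.
  leading term y: subtract (-1)·g_2 from -y → 1
  leading term 1: no divisor's leading term divides it; move 1 to the remainder.
  normal form = -x + 1.
The normal form is nonzero, so p ∉ I. Since p minus its normal form lies in I, I + (p) = I + (r) where r = -x + 1; decide whether this ideal is the whole ring.
Run Buchberger on G together with r (pairs among the g_i already reduce to 0 since G is a Gröbner basis):
g_1 = x**2 + x, LT = x**2.
g_2 = y + 1, LT = y.
r = -x + 1, LT = x.

S(g_1,r): lcm = x**2. S = -x.
  reduce S modulo (g_1, g_2, r):
  remainder -1 ≠ 0; add m_4 = -1 to the basis.

The other S-polynomials (S(g_1,g_2), S(g_2,r), S(g_1,m_4), S(g_2,m_4), S(r,m_4)) all reduce to 0 modulo the current basis, so we have a Gröbner basis.
Inter-reduce: drop elements whose leading term is divisible by another's, tail-reduce, and make monic.
Reduced Gröbner basis: {1}.
The reduced Gröbner basis of I + (p) is {1}: the ideal is the whole ring, so the enlarged system has no common solution — adjoining p is inconsistent.

Adjoining x**2 - x*y - x - y makes the ideal the whole ring: the system is inconsistent.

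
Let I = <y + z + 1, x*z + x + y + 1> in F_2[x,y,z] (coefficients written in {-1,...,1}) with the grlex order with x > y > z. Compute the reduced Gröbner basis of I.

f_1 = y + z + 1, LT = y.
f_2 = x*z + x + y + 1, LT = x*z.

The S-polynomials (S(f_1,f_2)) all reduce to 0 modulo the current basis, so we have a Gröbner basis.

G = {x*z + x + z, y + z + 1}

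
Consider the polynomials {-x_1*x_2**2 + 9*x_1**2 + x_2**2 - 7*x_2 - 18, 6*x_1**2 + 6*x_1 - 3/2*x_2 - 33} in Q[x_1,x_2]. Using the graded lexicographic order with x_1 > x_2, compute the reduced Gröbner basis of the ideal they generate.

f_1 = -x_1*x_2**2 + 9*x_1**2 + x_2**2 - 7*x_2 - 18, LT = x_1*x_2**2.
f_2 = 6*x_1**2 + 6*x_1 - 3/2*x_2 - 33, LT = x_1**2.

S(f_1,f_2): lcm = x_1**2*x_2**2. S = -9*x_1**3 - 2*x_1*x_2**2 + 1/4*x_2**3 + 7*x_1*x_2 + 11/2*x_2**2 + 18*x_1.
  reduce S modulo (f_1, f_2):
  remainder 1/4*x_2**3 + 19/4*x_1*x_2 + 7/2*x_2**2 - 45/2*x_1 + 47/4*x_2 - 27/2 ≠ 0; add g_3 = 1/4*x_2**3 + 19/4*x_1*x_2 + 7/2*x_2**2 - 45/2*x_1 + 47/4*x_2 - 27/2 to the basis.

The other S-polynomials (S(f_1,g_3), S(f_2,g_3)) all reduce to 0 modulo the current basis, so we have a Gröbner basis.

G = {x_1*x_2**2 - x_2**2 + 9*x_1 + 19/4*x_2 - 63/2, x_2**3 + 19*x_1*x_2 + 14*x_2**2 - 90*x_1 + 47*x_2 - 54, x_1**2 + x_1 - 1/4*x_2 - 11/2}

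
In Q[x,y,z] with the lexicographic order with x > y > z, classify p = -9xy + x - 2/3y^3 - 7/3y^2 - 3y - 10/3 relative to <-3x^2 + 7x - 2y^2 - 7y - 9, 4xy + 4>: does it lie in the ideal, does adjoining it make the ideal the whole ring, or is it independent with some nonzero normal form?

First compute the reduced Gröbner basis of I by Buchberger's algorithm.
f_1 = -3x^2 + 7x - 2y^2 - 7y - 9, LT = x^2.
f_2 = 4xy + 4, LT = xy.

S(f_1,f_2): lcm = x^2y. S = -7/3xy - x + 2/3y^3 + 7/3y^2 + 3y.
  leading term xy: subtract (-7/12)·f_2 from -7/3xy - x + 2/3y^3 + 7/3y^2 + 3y → -x + 2/3y^3 + 7/3y^2 + 3y + 7/3
  leading term x: no divisor's leading term divides it; move -x to the remainder.
  leading term y^3: no divisor's leading term divides it; move 2/3y^3 to the remainder.
  leading term y^2: no divisor's leading term divides it; move 7/3y^2 to the remainder.
  leading term y: no divisor's leading term divides it; move 3y to the remainder.
  leading term 1: no divisor's leading term divides it; move 7/3 to the remainder.
  remainder -x + 2/3y^3 + 7/3y^2 + 3y + 7/3 ≠ 0; add h_3 = -x + 2/3y^3 + 7/3y^2 + 3y + 7/3 to the basis.

S(f_2,h_3): lcm = xy. S = 2/3y^4 + 7/3y^3 + 3y^2 + 7/3y + 1.
  leading term y^4: no divisor's leading term divides it; move 2/3y^4 to the remainder.
  leading term y^3: no divisor's leading term divides it; move 7/3y^3 to the remainder.
  leading term y^2: no divisor's leading term divides it; move 3y^2 to the remainder.
  leading term y: no divisor's leading term divides it; move 7/3y to the remainder.
  leading term 1: no divisor's leading term divides it; move 1 to the remainder.
  remainder 2/3y^4 + 7/3y^3 + 3y^2 + 7/3y + 1 ≠ 0; add h_4 = 2/3y^4 + 7/3y^3 + 3y^2 + 7/3y + 1 to the basis.

The other S-polynomials (S(f_1,h_3), S(f_1,h_4), S(f_2,h_4), S(h_3,h_4)) all reduce to 0 modulo the current basis, so we have a Gröbner basis.
Inter-reduce: drop elements whose leading term is divisible by another's, tail-reduce, and make monic.
Reduced Gröbner basis: {x - 2/3y^3 - 7/3y^2 - 3y - 7/3, y^4 + 7/2y^3 + 9/2y^2 + 7/2y + 3/2}.
Label its elements g_1 = x - 2/3y^3 - 7/3y^2 - 3y - 7/3, g_2 = y^4 + 7/2y^3 + 9/2y^2 + 7/2y + 3/2.

Reduce p = -9xy + x - 2/3y^3 - 7/3y^2 - 3y - 10/3 modulo G:
  leading term xy: subtract (-9y)·g_1 from -9xy + x - 2/3y^3 - 7/3y^2 - 3y - 10/3 → x - 6y^4 - 65/3y^3 - 88/3y^2 - 24y - 10/3
  leading term x: subtract (1)·g_1 from x - 6y^4 - 65/3y^3 - 88/3y^2 - 24y - 10/3 → -6y^4 - 21y^3 - 27y^2 - 21y - 1
  leading term y^4: subtract (-6)·g_2 from -6y^4 - 21y^3 - 27y^2 - 21y - 1 → 8
  leading term 1: no divisor's leading term divides it; move 8 to the remainder.
  normal form = 8.
The normal form is nonzero, so p ∉ I. Since p minus its normal form lies in I, I + (p) = I + (r) where r = 8; decide whether this ideal is the whole ring.
Here r = 8 is a nonzero constant, hence a unit: 1 ∈ I + (p), the Gröbner basis of I + (p) is {1}, and the enlarged system has no common solution — adjoining p is inconsistent.

Adjoining -9xy + x - 2/3y^3 - 7/3y^2 - 3y - 10/3 makes the ideal the whole ring: the system is inconsistent.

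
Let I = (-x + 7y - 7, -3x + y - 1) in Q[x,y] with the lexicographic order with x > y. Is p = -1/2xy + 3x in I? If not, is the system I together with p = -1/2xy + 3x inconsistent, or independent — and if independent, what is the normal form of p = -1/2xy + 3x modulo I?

-1/2xy + 3x lies in I (it reduces to 0).

First compute the reduced Gröbner basis of I by Buchberger's algorithm.
f_1 = -x + 7y - 7, LT = x.
f_2 = -3x + y - 1, LT = x.

S(f_1,f_2): lcm = x. S = -20/3y + 20/3.
  leading term y: no divisor's leading term divides it; move -20/3y to the remainder.
  leading term 1: no divisor's leading term divides it; move 20/3 to the remainder.
  remainder -20/3y + 20/3 ≠ 0; add h_3 = -20/3y + 20/3 to the basis.

The other S-polynomials (S(f_1,h_3), S(f_2,h_3)) all reduce to 0 modulo the current basis, so we have a Gröbner basis.
Inter-reduce: drop elements whose leading term is divisible by another's, tail-reduce, and make monic.
Reduced Gröbner basis: {x, y - 1}.
Label its elements g_1 = x, g_2 = y - 1.

Reduce p = -1/2xy + 3x modulo G:
  leading term xy: subtract (-1/2y)·g_1 from -1/2xy + 3x → 3x
  leading term x: subtract (3)·g_1 from 3x → 0
  normal form = 0.
Since the normal form is 0, p ∈ I.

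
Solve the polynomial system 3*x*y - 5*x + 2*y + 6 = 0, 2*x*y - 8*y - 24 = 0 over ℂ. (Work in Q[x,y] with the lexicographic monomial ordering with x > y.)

{(0, -3), (62/5, 10/7)}

Compute a lex Gröbner basis by Buchberger's algorithm.
f_1 = 3*x*y - 5*x + 2*y + 6, LT = x*y.
f_2 = 2*x*y - 8*y - 24, LT = x*y.

S(f_1,f_2): lcm = x*y. S = -5/3*x + 14/3*y + 14.
  leading term x: no divisor's leading term divides it; move -5/3*x to the remainder.
  leading term y: no divisor's leading term divides it; move 14/3*y to the remainder.
  leading term 1: no divisor's leading term divides it; move 14 to the remainder.
  remainder -5/3*x + 14/3*y + 14 ≠ 0; add h_3 = -5/3*x + 14/3*y + 14 to the basis.

S(f_1,h_3): lcm = x*y. S = -5/3*x + 14/5*y**2 + 136/15*y + 2.
  leading term x: subtract (1)·h_3 from -5/3*x + 14/5*y**2 + 136/15*y + 2 → 14/5*y**2 + 22/5*y - 12
  leading term y**2: no divisor's leading term divides it; move 14/5*y**2 to the remainder.
  leading term y: no divisor's leading term divides it; move 22/5*y to the remainder.
  leading term 1: no divisor's leading term divides it; move -12 to the remainder.
  remainder 14/5*y**2 + 22/5*y - 12 ≠ 0; add h_4 = 14/5*y**2 + 22/5*y - 12 to the basis.

The other S-polynomials (S(f_2,h_3), S(f_1,h_4), S(f_2,h_4), S(h_3,h_4)) all reduce to 0 modulo the current basis, so we have a Gröbner basis.
Inter-reduce: drop elements whose leading term is divisible by another's, tail-reduce, and make monic.
Reduced Gröbner basis: {x - 14/5*y - 42/5, y**2 + 11/7*y - 30/7}.

A lex Gröbner basis eliminates variables successively. Here y**2 + 11/7*y - 30/7 depends only on y, with roots {-3, 10/7}; lifting each root through the earlier basis elements recovers the full solutions.
  y = -3: the earlier basis element becomes x = 0, giving x = 0 — point (0, -3).
  y = 10/7: the earlier basis element becomes x - 62/5 = 0, giving x = 62/5 — point (62/5, 10/7).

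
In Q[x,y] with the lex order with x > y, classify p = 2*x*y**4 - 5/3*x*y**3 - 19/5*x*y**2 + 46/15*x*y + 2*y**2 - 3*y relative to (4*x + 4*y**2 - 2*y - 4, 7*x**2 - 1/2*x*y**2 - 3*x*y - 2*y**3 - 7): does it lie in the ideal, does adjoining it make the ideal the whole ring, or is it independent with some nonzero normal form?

2*x*y**4 - 5/3*x*y**3 - 19/5*x*y**2 + 46/15*x*y + 2*y**2 - 3*y is independent of I; its normal form modulo I is -2*y**3 + 3*y**2 - y.

First compute the reduced Gröbner basis of I by Buchberger's algorithm.
f_1 = 4*x + 4*y**2 - 2*y - 4, LT = x.
f_2 = 7*x**2 - 1/2*x*y**2 - 3*x*y - 2*y**3 - 7, LT = x**2.

S(f_1,f_2): lcm = x**2. S = 15/14*x*y**2 - 1/14*x*y - x + 2/7*y**3 + 1.
  reduce S modulo (f_1, f_2):
  remainder -15/14*y**4 + 25/28*y**3 + 57/28*y**2 - 4/7*y ≠ 0; add h_3 = -15/14*y**4 + 25/28*y**3 + 57/28*y**2 - 4/7*y to the basis.

The other S-polynomials (S(f_1,h_3), S(f_2,h_3)) all reduce to 0 modulo the current basis, so we have a Gröbner basis.
Inter-reduce: drop elements whose leading term is divisible by another's, tail-reduce, and make monic.
Reduced Gröbner basis: {x + y**2 - 1/2*y - 1, y**4 - 5/6*y**3 - 19/10*y**2 + 8/15*y}.
Label its elements g_1 = x + y**2 - 1/2*y - 1, g_2 = y**4 - 5/6*y**3 - 19/10*y**2 + 8/15*y.

Reduce p = 2*x*y**4 - 5/3*x*y**3 - 19/5*x*y**2 + 46/15*x*y + 2*y**2 - 3*y modulo G:
  leading term x*y**4: subtract (2*y**4)·g_1 from 2*x*y**4 - 5/3*x*y**3 - 19/5*x*y**2 + 46/15*x*y + 2*y**2 - 3*y → -5/3*x*y**3 - 19/5*x*y**2 + 46/15*x*y - 2*y**6 + y**5 + 2*y**4 + 2*y**2 - 3*y
  leading term x*y**3: subtract (-5/3*y**3)·g_1 from -5/3*x*y**3 - 19/5*x*y**2 + 46/15*x*y - 2*y**6 + y**5 + 2*y**4 + 2*y**2 - 3*y → -19/5*x*y**2 + 46/15*x*y - 2*y**6 + 8/3*y**5 + 7/6*y**4 - 5/3*y**3 + 2*y**2 - 3*y
  leading term x*y**2: subtract (-19/5*y**2)·g_1 from -19/5*x*y**2 + 46/15*x*y - 2*y**6 + 8/3*y**5 + 7/6*y**4 - 5/3*y**3 + 2*y**2 - 3*y → 46/15*x*y - 2*y**6 + 8/3*y**5 + 149/30*y**4 - 107/30*y**3 - 9/5*y**2 - 3*y
  leading term x*y: subtract (46/15*y)·g_1 from 46/15*x*y - 2*y**6 + 8/3*y**5 + 149/30*y**4 - 107/30*y**3 - 9/5*y**2 - 3*y → -2*y**6 + 8/3*y**5 + 149/30*y**4 - 199/30*y**3 - 4/15*y**2 + 1/15*y
  leading term y**6: subtract (-2*y**2)·g_2 from -2*y**6 + 8/3*y**5 + 149/30*y**4 - 199/30*y**3 - 4/15*y**2 + 1/15*y → y**5 + 7/6*y**4 - 167/30*y**3 - 4/15*y**2 + 1/15*y
  leading term y**5: subtract (y)·g_2 from y**5 + 7/6*y**4 - 167/30*y**3 - 4/15*y**2 + 1/15*y → 2*y**4 - 11/3*y**3 - 4/5*y**2 + 1/15*y
  leading term y**4: subtract (2)·g_2 from 2*y**4 - 11/3*y**3 - 4/5*y**2 + 1/15*y → -2*y**3 + 3*y**2 - y
  leading term y**3: no divisor's leading term divides it; move -2*y**3 to the remainder.
  leading term y**2: no divisor's leading term divides it; move 3*y**2 to the remainder.
  leading term y: no divisor's leading term divides it; move -y to the remainder.
  normal form = -2*y**3 + 3*y**2 - y.
The normal form is nonzero, so p ∉ I. Since p minus its normal form lies in I, I + (p) = I + (r) where r = -2*y**3 + 3*y**2 - y; decide whether this ideal is the whole ring.
Run Buchberger on G together with r (pairs among the g_i already reduce to 0 since G is a Gröbner basis):
g_1 = x + y**2 - 1/2*y - 1, LT = x.
g_2 = y**4 - 5/6*y**3 - 19/10*y**2 + 8/15*y, LT = y**4.
r = -2*y**3 + 3*y**2 - y, LT = y**3.

S(g_2,r): lcm = y**4. S = 2/3*y**3 - 12/5*y**2 + 8/15*y.
  reduce S modulo (g_1, g_2, r):
  remainder -7/5*y**2 + 1/5*y ≠ 0; add m_4 = -7/5*y**2 + 1/5*y to the basis.

S(g_2,m_4): lcm = y**4. S = -29/42*y**3 - 19/10*y**2 + 8/15*y.
  reduce S modulo (g_1, g_2, r, m_4):
  remainder 45/98*y ≠ 0; add m_5 = 45/98*y to the basis.

The other S-polynomials (S(g_1,g_2), S(g_1,r), S(g_1,m_4), S(r,m_4), S(g_1,m_5), S(g_2,m_5), S(r,m_5), S(m_4,m_5)) all reduce to 0 modulo the current basis, so we have a Gröbner basis.
Inter-reduce: drop elements whose leading term is divisible by another's, tail-reduce, and make monic.
Reduced Gröbner basis: {x - 1, y}.
The reduced Gröbner basis of I + (p) is {x - 1, y} ≠ {1}, a proper ideal, so the enlarged system stays consistent: p is independent of I, with normal form -2*y**3 + 3*y**2 - y.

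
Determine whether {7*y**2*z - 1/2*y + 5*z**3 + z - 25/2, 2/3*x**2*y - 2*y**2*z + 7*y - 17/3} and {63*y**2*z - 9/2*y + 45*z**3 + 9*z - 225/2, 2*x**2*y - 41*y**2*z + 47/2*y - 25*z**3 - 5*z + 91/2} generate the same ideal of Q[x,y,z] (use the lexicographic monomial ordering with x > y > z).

Since reduced Gröbner bases are canonical representatives of ideals under a given ordering, it suffices to compute and compare them.
Buchberger on the first generating set:
f_1 = 7*y**2*z - 1/2*y + 5*z**3 + z - 25/2, LT = y**2*z.
f_2 = 2/3*x**2*y - 2*y**2*z + 7*y - 17/3, LT = x**2*y.

S(f_1,f_2): lcm = x**2*y**2*z. S = -1/14*x**2*y + 5/7*x**2*z**3 + 1/7*x**2*z - 25/14*x**2 + 3*y**3*z**2 - 21/2*y**2*z + 17/2*y*z.
  reduce S modulo (f_1, f_2):
  remainder 5/7*x**2*z**3 + 1/7*x**2*z - 25/14*x**2 - 15/7*y*z**4 - 3/7*y*z**2 + 97/7*y*z + 15/2*z**3 + 3/2*z - 271/14 ≠ 0; add g_3 = 5/7*x**2*z**3 + 1/7*x**2*z - 25/14*x**2 - 15/7*y*z**4 - 3/7*y*z**2 + 97/7*y*z + 15/2*z**3 + 3/2*z - 271/14 to the basis.

The other S-polynomials (S(f_1,g_3), S(f_2,g_3)) all reduce to 0 modulo the current basis, so we have a Gröbner basis.
Inter-reduce: drop elements whose leading term is divisible by another's, tail-reduce, and make monic.
Reduced Gröbner basis: {x**2*y + 72/7*y + 15/7*z**3 + 3/7*z - 97/7, x**2*z**3 + 1/5*x**2*z - 5/2*x**2 - 3*y*z**4 - 3/5*y*z**2 + 97/5*y*z + 21/2*z**3 + 21/10*z - 271/10, y**2*z - 1/14*y + 5/7*z**3 + 1/7*z - 25/14}.

Buchberger on the second generating set:
h_1 = 63*y**2*z - 9/2*y + 45*z**3 + 9*z - 225/2, LT = y**2*z.
h_2 = 2*x**2*y - 41*y**2*z + 47/2*y - 25*z**3 - 5*z + 91/2, LT = x**2*y.

S(h_1,h_2): lcm = x**2*y**2*z. S = -1/14*x**2*y + 5/7*x**2*z**3 + 1/7*x**2*z - 25/14*x**2 + 41/2*y**3*z**2 - 47/4*y**2*z + 25/2*y*z**4 + 5/2*y*z**2 - 91/4*y*z.
  reduce S modulo (h_1, h_2):
  remainder 5/7*x**2*z**3 + 1/7*x**2*z - 25/14*x**2 - 15/7*y*z**4 - 3/7*y*z**2 + 97/7*y*z + 15/2*z**3 + 3/2*z - 271/14 ≠ 0; add k_3 = 5/7*x**2*z**3 + 1/7*x**2*z - 25/14*x**2 - 15/7*y*z**4 - 3/7*y*z**2 + 97/7*y*z + 15/2*z**3 + 3/2*z - 271/14 to the basis.

The other S-polynomials (S(h_1,k_3), S(h_2,k_3)) all reduce to 0 modulo the current basis, so we have a Gröbner basis.
Inter-reduce: drop elements whose leading term is divisible by another's, tail-reduce, and make monic.
Reduced Gröbner basis: {x**2*y + 72/7*y + 15/7*z**3 + 3/7*z - 97/7, x**2*z**3 + 1/5*x**2*z - 5/2*x**2 - 3*y*z**4 - 3/5*y*z**2 + 97/5*y*z + 21/2*z**3 + 21/10*z - 271/10, y**2*z - 1/14*y + 5/7*z**3 + 1/7*z - 25/14}.

The two bases agree; hence the ideals are identical.

Yes, the ideals are equal.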